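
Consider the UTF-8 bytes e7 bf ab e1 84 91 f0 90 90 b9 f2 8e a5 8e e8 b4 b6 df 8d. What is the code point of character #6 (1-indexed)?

Offset 0: leading byte 0xE7 = 11100111 → 3-byte char #1 = E7 BF AB.
Offset 3: leading byte 0xE1 = 11100001 → 3-byte char #2 = E1 84 91.
Offset 6: leading byte 0xF0 = 11110000 → 4-byte char #3 = F0 90 90 B9.
Offset 10: leading byte 0xF2 = 11110010 → 4-byte char #4 = F2 8E A5 8E.
Offset 14: leading byte 0xE8 = 11101000 → 3-byte char #5 = E8 B4 B6.
Offset 17: leading byte 0xDF = 11011111 → 2-byte char #6 = DF 8D.
Leading byte 0xDF = 11011111 matches 110xxxxx → 2-byte sequence.
Byte 1: 0xDF = 11011111, payload 11111 (5 bits).
Byte 2: 0x8D = 10001101 (10xxxxxx ✓), payload 001101.
Concatenate: 11111001101 = 0x7CD (11 bits → U+07CD).

U+07CD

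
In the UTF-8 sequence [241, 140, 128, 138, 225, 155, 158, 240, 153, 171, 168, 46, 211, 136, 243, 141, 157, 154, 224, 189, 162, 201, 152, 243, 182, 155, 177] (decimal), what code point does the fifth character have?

U+04C8

Offset 0: leading byte 0xF1 = 11110001 → 4-byte char #1 = F1 8C 80 8A.
Offset 4: leading byte 0xE1 = 11100001 → 3-byte char #2 = E1 9B 9E.
Offset 7: leading byte 0xF0 = 11110000 → 4-byte char #3 = F0 99 AB A8.
Offset 11: leading byte 0x2E = 00101110 → 1-byte char #4 = 2E.
Offset 12: leading byte 0xD3 = 11010011 → 2-byte char #5 = D3 88.
Leading byte 0xD3 = 11010011 matches 110xxxxx → 2-byte sequence.
Byte 1: 0xD3 = 11010011, payload 10011 (5 bits).
Byte 2: 0x88 = 10001000 (10xxxxxx ✓), payload 001000.
Concatenate: 10011001000 = 0x4C8 (11 bits → U+04C8).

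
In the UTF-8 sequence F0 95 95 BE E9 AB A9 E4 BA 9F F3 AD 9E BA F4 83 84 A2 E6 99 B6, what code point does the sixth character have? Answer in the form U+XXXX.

U+6676

Offset 0: leading byte 0xF0 = 11110000 → 4-byte char #1 = F0 95 95 BE.
Offset 4: leading byte 0xE9 = 11101001 → 3-byte char #2 = E9 AB A9.
Offset 7: leading byte 0xE4 = 11100100 → 3-byte char #3 = E4 BA 9F.
Offset 10: leading byte 0xF3 = 11110011 → 4-byte char #4 = F3 AD 9E BA.
Offset 14: leading byte 0xF4 = 11110100 → 4-byte char #5 = F4 83 84 A2.
Offset 18: leading byte 0xE6 = 11100110 → 3-byte char #6 = E6 99 B6.
Leading byte 0xE6 = 11100110 matches 1110xxxx → 3-byte sequence.
Byte 1: 0xE6 = 11100110, payload 0110 (4 bits).
Byte 2: 0x99 = 10011001 (10xxxxxx ✓), payload 011001.
Byte 3: 0xB6 = 10110110 (10xxxxxx ✓), payload 110110.
Concatenate: 0110011001110110 = 0x6676 (16 bits → U+6676).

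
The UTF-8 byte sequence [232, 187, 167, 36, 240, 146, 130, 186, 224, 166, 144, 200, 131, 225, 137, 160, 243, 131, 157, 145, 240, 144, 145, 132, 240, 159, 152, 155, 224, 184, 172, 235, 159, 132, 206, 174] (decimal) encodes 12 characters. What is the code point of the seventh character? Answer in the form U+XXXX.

Offset 0: leading byte 0xE8 = 11101000 → 3-byte char #1 = E8 BB A7.
Offset 3: leading byte 0x24 = 00100100 → 1-byte char #2 = 24.
Offset 4: leading byte 0xF0 = 11110000 → 4-byte char #3 = F0 92 82 BA.
Offset 8: leading byte 0xE0 = 11100000 → 3-byte char #4 = E0 A6 90.
Offset 11: leading byte 0xC8 = 11001000 → 2-byte char #5 = C8 83.
Offset 13: leading byte 0xE1 = 11100001 → 3-byte char #6 = E1 89 A0.
Offset 16: leading byte 0xF3 = 11110011 → 4-byte char #7 = F3 83 9D 91.
Leading byte 0xF3 = 11110011 matches 11110xxx → 4-byte sequence.
Byte 1: 0xF3 = 11110011, payload 011 (3 bits).
Byte 2: 0x83 = 10000011 (10xxxxxx ✓), payload 000011.
Byte 3: 0x9D = 10011101 (10xxxxxx ✓), payload 011101.
Byte 4: 0x91 = 10010001 (10xxxxxx ✓), payload 010001.
Concatenate: 011000011011101010001 = 0xC3751 (21 bits → U+C3751).

U+C3751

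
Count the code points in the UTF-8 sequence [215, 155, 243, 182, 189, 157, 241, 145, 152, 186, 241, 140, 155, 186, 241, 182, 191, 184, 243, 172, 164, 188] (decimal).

Byte at offset 0: 0xD7 = 11010111 → 2-byte char (#1). Advance 2.
Byte at offset 2: 0xF3 = 11110011 → 4-byte char (#2). Advance 4.
Byte at offset 6: 0xF1 = 11110001 → 4-byte char (#3). Advance 4.
Byte at offset 10: 0xF1 = 11110001 → 4-byte char (#4). Advance 4.
Byte at offset 14: 0xF1 = 11110001 → 4-byte char (#5). Advance 4.
Byte at offset 18: 0xF3 = 11110011 → 4-byte char (#6). Advance 4.
Reached end at offset 22 after 6 code points.

6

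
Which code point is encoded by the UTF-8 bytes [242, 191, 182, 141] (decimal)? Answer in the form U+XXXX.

Leading byte 0xF2 = 11110010 matches 11110xxx → 4-byte sequence.
Byte 1: 0xF2 = 11110010, payload 010 (3 bits).
Byte 2: 0xBF = 10111111 (10xxxxxx ✓), payload 111111.
Byte 3: 0xB6 = 10110110 (10xxxxxx ✓), payload 110110.
Byte 4: 0x8D = 10001101 (10xxxxxx ✓), payload 001101.
Concatenate: 010111111110110001101 = 0xBFD8D (21 bits → U+BFD8D).

U+BFD8D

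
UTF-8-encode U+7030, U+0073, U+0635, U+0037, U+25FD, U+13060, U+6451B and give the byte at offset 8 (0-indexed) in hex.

0x97

U+7030 → 3-byte form E7 80 B0 at offsets 0–2.
U+0073 → 1-byte form 73 at offsets 3–3.
U+0635 → 2-byte form D8 B5 at offsets 4–5.
U+0037 → 1-byte form 37 at offsets 6–6.
U+25FD → 3-byte form E2 97 BD at offsets 7–9.
Offset 8 falls in char 5's range; it's byte 2 of E2 97 BD = 0x97.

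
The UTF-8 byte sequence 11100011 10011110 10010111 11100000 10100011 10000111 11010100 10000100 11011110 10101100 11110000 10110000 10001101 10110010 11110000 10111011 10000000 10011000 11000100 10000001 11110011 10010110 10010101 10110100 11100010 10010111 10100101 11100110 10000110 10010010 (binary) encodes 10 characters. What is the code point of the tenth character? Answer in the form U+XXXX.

U+6192

Offset 0: leading byte 0xE3 = 11100011 → 3-byte char #1 = E3 9E 97.
Offset 3: leading byte 0xE0 = 11100000 → 3-byte char #2 = E0 A3 87.
Offset 6: leading byte 0xD4 = 11010100 → 2-byte char #3 = D4 84.
Offset 8: leading byte 0xDE = 11011110 → 2-byte char #4 = DE AC.
Offset 10: leading byte 0xF0 = 11110000 → 4-byte char #5 = F0 B0 8D B2.
Offset 14: leading byte 0xF0 = 11110000 → 4-byte char #6 = F0 BB 80 98.
Offset 18: leading byte 0xC4 = 11000100 → 2-byte char #7 = C4 81.
Offset 20: leading byte 0xF3 = 11110011 → 4-byte char #8 = F3 96 95 B4.
Offset 24: leading byte 0xE2 = 11100010 → 3-byte char #9 = E2 97 A5.
Offset 27: leading byte 0xE6 = 11100110 → 3-byte char #10 = E6 86 92.
Leading byte 0xE6 = 11100110 matches 1110xxxx → 3-byte sequence.
Byte 1: 0xE6 = 11100110, payload 0110 (4 bits).
Byte 2: 0x86 = 10000110 (10xxxxxx ✓), payload 000110.
Byte 3: 0x92 = 10010010 (10xxxxxx ✓), payload 010010.
Concatenate: 0110000110010010 = 0x6192 (16 bits → U+6192).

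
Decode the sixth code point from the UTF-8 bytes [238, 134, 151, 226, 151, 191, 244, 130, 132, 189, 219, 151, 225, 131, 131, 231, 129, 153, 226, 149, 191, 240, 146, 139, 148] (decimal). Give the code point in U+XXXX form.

U+7059

Offset 0: leading byte 0xEE = 11101110 → 3-byte char #1 = EE 86 97.
Offset 3: leading byte 0xE2 = 11100010 → 3-byte char #2 = E2 97 BF.
Offset 6: leading byte 0xF4 = 11110100 → 4-byte char #3 = F4 82 84 BD.
Offset 10: leading byte 0xDB = 11011011 → 2-byte char #4 = DB 97.
Offset 12: leading byte 0xE1 = 11100001 → 3-byte char #5 = E1 83 83.
Offset 15: leading byte 0xE7 = 11100111 → 3-byte char #6 = E7 81 99.
Leading byte 0xE7 = 11100111 matches 1110xxxx → 3-byte sequence.
Byte 1: 0xE7 = 11100111, payload 0111 (4 bits).
Byte 2: 0x81 = 10000001 (10xxxxxx ✓), payload 000001.
Byte 3: 0x99 = 10011001 (10xxxxxx ✓), payload 011001.
Concatenate: 0111000001011001 = 0x7059 (16 bits → U+7059).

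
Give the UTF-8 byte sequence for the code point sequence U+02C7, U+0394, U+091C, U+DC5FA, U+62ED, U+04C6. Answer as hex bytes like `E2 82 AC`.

CB 87 CE 94 E0 A4 9C F3 9C 97 BA E6 8B AD D3 86

U+02C7: 2-byte form → CB 87.
U+0394: 2-byte form → CE 94.
U+091C: 3-byte form → E0 A4 9C.
U+DC5FA: 4-byte form → F3 9C 97 BA.
U+62ED: 3-byte form → E6 8B AD.
U+04C6: 2-byte form → D3 86.
Concatenated (16 bytes): CB 87 CE 94 E0 A4 9C F3 9C 97 BA E6 8B AD D3 86.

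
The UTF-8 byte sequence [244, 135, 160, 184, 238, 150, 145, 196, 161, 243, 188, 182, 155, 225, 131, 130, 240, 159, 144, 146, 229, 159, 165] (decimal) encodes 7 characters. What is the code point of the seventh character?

U+57E5

Offset 0: leading byte 0xF4 = 11110100 → 4-byte char #1 = F4 87 A0 B8.
Offset 4: leading byte 0xEE = 11101110 → 3-byte char #2 = EE 96 91.
Offset 7: leading byte 0xC4 = 11000100 → 2-byte char #3 = C4 A1.
Offset 9: leading byte 0xF3 = 11110011 → 4-byte char #4 = F3 BC B6 9B.
Offset 13: leading byte 0xE1 = 11100001 → 3-byte char #5 = E1 83 82.
Offset 16: leading byte 0xF0 = 11110000 → 4-byte char #6 = F0 9F 90 92.
Offset 20: leading byte 0xE5 = 11100101 → 3-byte char #7 = E5 9F A5.
Leading byte 0xE5 = 11100101 matches 1110xxxx → 3-byte sequence.
Byte 1: 0xE5 = 11100101, payload 0101 (4 bits).
Byte 2: 0x9F = 10011111 (10xxxxxx ✓), payload 011111.
Byte 3: 0xA5 = 10100101 (10xxxxxx ✓), payload 100101.
Concatenate: 0101011111100101 = 0x57E5 (16 bits → U+57E5).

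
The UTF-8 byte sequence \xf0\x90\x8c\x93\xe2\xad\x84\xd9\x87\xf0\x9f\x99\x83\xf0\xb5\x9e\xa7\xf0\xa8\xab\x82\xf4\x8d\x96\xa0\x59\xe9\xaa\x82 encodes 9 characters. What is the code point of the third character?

Offset 0: leading byte 0xF0 = 11110000 → 4-byte char #1 = F0 90 8C 93.
Offset 4: leading byte 0xE2 = 11100010 → 3-byte char #2 = E2 AD 84.
Offset 7: leading byte 0xD9 = 11011001 → 2-byte char #3 = D9 87.
Leading byte 0xD9 = 11011001 matches 110xxxxx → 2-byte sequence.
Byte 1: 0xD9 = 11011001, payload 11001 (5 bits).
Byte 2: 0x87 = 10000111 (10xxxxxx ✓), payload 000111.
Concatenate: 11001000111 = 0x647 (11 bits → U+0647).

U+0647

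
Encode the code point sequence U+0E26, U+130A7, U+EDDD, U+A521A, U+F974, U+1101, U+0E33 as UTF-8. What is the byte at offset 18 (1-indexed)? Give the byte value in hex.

0xE1

1-indexed offset 18 is 0-indexed offset 17.
U+0E26 → 3-byte form E0 B8 A6 at offsets 0–2.
U+130A7 → 4-byte form F0 93 82 A7 at offsets 3–6.
U+EDDD → 3-byte form EE B7 9D at offsets 7–9.
U+A521A → 4-byte form F2 A5 88 9A at offsets 10–13.
U+F974 → 3-byte form EF A5 B4 at offsets 14–16.
U+1101 → 3-byte form E1 84 81 at offsets 17–19.
Offset 17 falls in char 6's range; it's byte 1 of E1 84 81 = 0xE1.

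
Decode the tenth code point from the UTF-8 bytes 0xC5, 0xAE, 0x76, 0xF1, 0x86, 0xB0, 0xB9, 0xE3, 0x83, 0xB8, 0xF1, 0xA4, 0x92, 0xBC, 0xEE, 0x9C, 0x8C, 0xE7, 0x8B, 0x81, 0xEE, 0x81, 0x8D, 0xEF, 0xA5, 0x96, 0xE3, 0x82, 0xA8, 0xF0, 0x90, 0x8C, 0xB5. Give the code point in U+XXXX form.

U+30A8

Offset 0: leading byte 0xC5 = 11000101 → 2-byte char #1 = C5 AE.
Offset 2: leading byte 0x76 = 01110110 → 1-byte char #2 = 76.
Offset 3: leading byte 0xF1 = 11110001 → 4-byte char #3 = F1 86 B0 B9.
Offset 7: leading byte 0xE3 = 11100011 → 3-byte char #4 = E3 83 B8.
Offset 10: leading byte 0xF1 = 11110001 → 4-byte char #5 = F1 A4 92 BC.
Offset 14: leading byte 0xEE = 11101110 → 3-byte char #6 = EE 9C 8C.
Offset 17: leading byte 0xE7 = 11100111 → 3-byte char #7 = E7 8B 81.
Offset 20: leading byte 0xEE = 11101110 → 3-byte char #8 = EE 81 8D.
Offset 23: leading byte 0xEF = 11101111 → 3-byte char #9 = EF A5 96.
Offset 26: leading byte 0xE3 = 11100011 → 3-byte char #10 = E3 82 A8.
Leading byte 0xE3 = 11100011 matches 1110xxxx → 3-byte sequence.
Byte 1: 0xE3 = 11100011, payload 0011 (4 bits).
Byte 2: 0x82 = 10000010 (10xxxxxx ✓), payload 000010.
Byte 3: 0xA8 = 10101000 (10xxxxxx ✓), payload 101000.
Concatenate: 0011000010101000 = 0x30A8 (16 bits → U+30A8).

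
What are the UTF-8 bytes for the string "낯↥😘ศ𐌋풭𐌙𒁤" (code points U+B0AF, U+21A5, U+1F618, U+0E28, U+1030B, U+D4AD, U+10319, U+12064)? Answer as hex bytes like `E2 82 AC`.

U+B0AF: 3-byte form → EB 82 AF.
U+21A5: 3-byte form → E2 86 A5.
U+1F618: 4-byte form → F0 9F 98 98.
U+0E28: 3-byte form → E0 B8 A8.
U+1030B: 4-byte form → F0 90 8C 8B.
U+D4AD: 3-byte form → ED 92 AD.
U+10319: 4-byte form → F0 90 8C 99.
U+12064: 4-byte form → F0 92 81 A4.
Concatenated (28 bytes): EB 82 AF E2 86 A5 F0 9F 98 98 E0 B8 A8 F0 90 8C 8B ED 92 AD F0 90 8C 99 F0 92 81 A4.

EB 82 AF E2 86 A5 F0 9F 98 98 E0 B8 A8 F0 90 8C 8B ED 92 AD F0 90 8C 99 F0 92 81 A4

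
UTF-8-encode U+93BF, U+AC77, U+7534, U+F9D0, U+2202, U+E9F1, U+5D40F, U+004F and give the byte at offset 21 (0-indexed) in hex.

0x8F

U+93BF → 3-byte form E9 8E BF at offsets 0–2.
U+AC77 → 3-byte form EA B1 B7 at offsets 3–5.
U+7534 → 3-byte form E7 94 B4 at offsets 6–8.
U+F9D0 → 3-byte form EF A7 90 at offsets 9–11.
U+2202 → 3-byte form E2 88 82 at offsets 12–14.
U+E9F1 → 3-byte form EE A7 B1 at offsets 15–17.
U+5D40F → 4-byte form F1 9D 90 8F at offsets 18–21.
Offset 21 falls in char 7's range; it's byte 4 of F1 9D 90 8F = 0x8F.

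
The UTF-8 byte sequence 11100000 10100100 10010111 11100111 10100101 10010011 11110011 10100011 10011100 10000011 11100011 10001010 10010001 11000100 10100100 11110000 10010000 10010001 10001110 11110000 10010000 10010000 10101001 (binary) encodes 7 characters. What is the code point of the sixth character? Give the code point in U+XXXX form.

U+1044E

Offset 0: leading byte 0xE0 = 11100000 → 3-byte char #1 = E0 A4 97.
Offset 3: leading byte 0xE7 = 11100111 → 3-byte char #2 = E7 A5 93.
Offset 6: leading byte 0xF3 = 11110011 → 4-byte char #3 = F3 A3 9C 83.
Offset 10: leading byte 0xE3 = 11100011 → 3-byte char #4 = E3 8A 91.
Offset 13: leading byte 0xC4 = 11000100 → 2-byte char #5 = C4 A4.
Offset 15: leading byte 0xF0 = 11110000 → 4-byte char #6 = F0 90 91 8E.
Leading byte 0xF0 = 11110000 matches 11110xxx → 4-byte sequence.
Byte 1: 0xF0 = 11110000, payload 000 (3 bits).
Byte 2: 0x90 = 10010000 (10xxxxxx ✓), payload 010000.
Byte 3: 0x91 = 10010001 (10xxxxxx ✓), payload 010001.
Byte 4: 0x8E = 10001110 (10xxxxxx ✓), payload 001110.
Concatenate: 000010000010001001110 = 0x1044E (21 bits → U+1044E).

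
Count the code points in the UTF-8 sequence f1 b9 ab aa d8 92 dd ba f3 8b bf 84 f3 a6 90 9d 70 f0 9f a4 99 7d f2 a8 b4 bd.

9

Byte at offset 0: 0xF1 = 11110001 → 4-byte char (#1). Advance 4.
Byte at offset 4: 0xD8 = 11011000 → 2-byte char (#2). Advance 2.
Byte at offset 6: 0xDD = 11011101 → 2-byte char (#3). Advance 2.
Byte at offset 8: 0xF3 = 11110011 → 4-byte char (#4). Advance 4.
Byte at offset 12: 0xF3 = 11110011 → 4-byte char (#5). Advance 4.
Byte at offset 16: 0x70 = 01110000 → 1-byte char (#6). Advance 1.
Byte at offset 17: 0xF0 = 11110000 → 4-byte char (#7). Advance 4.
Byte at offset 21: 0x7D = 01111101 → 1-byte char (#8). Advance 1.
Byte at offset 22: 0xF2 = 11110010 → 4-byte char (#9). Advance 4.
Reached end at offset 26 after 9 code points.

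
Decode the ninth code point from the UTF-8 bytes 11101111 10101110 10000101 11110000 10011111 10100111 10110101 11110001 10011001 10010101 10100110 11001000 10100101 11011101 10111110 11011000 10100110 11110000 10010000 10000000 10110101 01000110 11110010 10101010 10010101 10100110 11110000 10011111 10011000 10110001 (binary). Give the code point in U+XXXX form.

Offset 0: leading byte 0xEF = 11101111 → 3-byte char #1 = EF AE 85.
Offset 3: leading byte 0xF0 = 11110000 → 4-byte char #2 = F0 9F A7 B5.
Offset 7: leading byte 0xF1 = 11110001 → 4-byte char #3 = F1 99 95 A6.
Offset 11: leading byte 0xC8 = 11001000 → 2-byte char #4 = C8 A5.
Offset 13: leading byte 0xDD = 11011101 → 2-byte char #5 = DD BE.
Offset 15: leading byte 0xD8 = 11011000 → 2-byte char #6 = D8 A6.
Offset 17: leading byte 0xF0 = 11110000 → 4-byte char #7 = F0 90 80 B5.
Offset 21: leading byte 0x46 = 01000110 → 1-byte char #8 = 46.
Offset 22: leading byte 0xF2 = 11110010 → 4-byte char #9 = F2 AA 95 A6.
Leading byte 0xF2 = 11110010 matches 11110xxx → 4-byte sequence.
Byte 1: 0xF2 = 11110010, payload 010 (3 bits).
Byte 2: 0xAA = 10101010 (10xxxxxx ✓), payload 101010.
Byte 3: 0x95 = 10010101 (10xxxxxx ✓), payload 010101.
Byte 4: 0xA6 = 10100110 (10xxxxxx ✓), payload 100110.
Concatenate: 010101010010101100110 = 0xAA566 (21 bits → U+AA566).

U+AA566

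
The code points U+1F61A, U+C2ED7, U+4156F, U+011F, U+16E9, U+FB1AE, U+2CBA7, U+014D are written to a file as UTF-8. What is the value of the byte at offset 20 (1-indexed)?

1-indexed offset 20 is 0-indexed offset 19.
U+1F61A → 4-byte form F0 9F 98 9A at offsets 0–3.
U+C2ED7 → 4-byte form F3 82 BB 97 at offsets 4–7.
U+4156F → 4-byte form F1 81 95 AF at offsets 8–11.
U+011F → 2-byte form C4 9F at offsets 12–13.
U+16E9 → 3-byte form E1 9B A9 at offsets 14–16.
U+FB1AE → 4-byte form F3 BB 86 AE at offsets 17–20.
Offset 19 falls in char 6's range; it's byte 3 of F3 BB 86 AE = 0x86.

0x86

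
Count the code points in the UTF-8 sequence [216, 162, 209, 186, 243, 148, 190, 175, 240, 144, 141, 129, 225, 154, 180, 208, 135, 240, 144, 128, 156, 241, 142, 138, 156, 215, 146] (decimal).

Byte at offset 0: 0xD8 = 11011000 → 2-byte char (#1). Advance 2.
Byte at offset 2: 0xD1 = 11010001 → 2-byte char (#2). Advance 2.
Byte at offset 4: 0xF3 = 11110011 → 4-byte char (#3). Advance 4.
Byte at offset 8: 0xF0 = 11110000 → 4-byte char (#4). Advance 4.
Byte at offset 12: 0xE1 = 11100001 → 3-byte char (#5). Advance 3.
Byte at offset 15: 0xD0 = 11010000 → 2-byte char (#6). Advance 2.
Byte at offset 17: 0xF0 = 11110000 → 4-byte char (#7). Advance 4.
Byte at offset 21: 0xF1 = 11110001 → 4-byte char (#8). Advance 4.
Byte at offset 25: 0xD7 = 11010111 → 2-byte char (#9). Advance 2.
Reached end at offset 27 after 9 code points.

9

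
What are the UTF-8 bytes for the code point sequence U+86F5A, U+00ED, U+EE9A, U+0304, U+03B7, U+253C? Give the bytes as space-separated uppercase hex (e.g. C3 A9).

F2 86 BD 9A C3 AD EE BA 9A CC 84 CE B7 E2 94 BC

U+86F5A: 4-byte form → F2 86 BD 9A.
U+00ED: 2-byte form → C3 AD.
U+EE9A: 3-byte form → EE BA 9A.
U+0304: 2-byte form → CC 84.
U+03B7: 2-byte form → CE B7.
U+253C: 3-byte form → E2 94 BC.
Concatenated (16 bytes): F2 86 BD 9A C3 AD EE BA 9A CC 84 CE B7 E2 94 BC.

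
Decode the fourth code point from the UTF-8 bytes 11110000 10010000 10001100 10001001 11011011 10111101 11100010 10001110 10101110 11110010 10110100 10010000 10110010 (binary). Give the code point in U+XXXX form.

Offset 0: leading byte 0xF0 = 11110000 → 4-byte char #1 = F0 90 8C 89.
Offset 4: leading byte 0xDB = 11011011 → 2-byte char #2 = DB BD.
Offset 6: leading byte 0xE2 = 11100010 → 3-byte char #3 = E2 8E AE.
Offset 9: leading byte 0xF2 = 11110010 → 4-byte char #4 = F2 B4 90 B2.
Leading byte 0xF2 = 11110010 matches 11110xxx → 4-byte sequence.
Byte 1: 0xF2 = 11110010, payload 010 (3 bits).
Byte 2: 0xB4 = 10110100 (10xxxxxx ✓), payload 110100.
Byte 3: 0x90 = 10010000 (10xxxxxx ✓), payload 010000.
Byte 4: 0xB2 = 10110010 (10xxxxxx ✓), payload 110010.
Concatenate: 010110100010000110010 = 0xB4432 (21 bits → U+B4432).

U+B4432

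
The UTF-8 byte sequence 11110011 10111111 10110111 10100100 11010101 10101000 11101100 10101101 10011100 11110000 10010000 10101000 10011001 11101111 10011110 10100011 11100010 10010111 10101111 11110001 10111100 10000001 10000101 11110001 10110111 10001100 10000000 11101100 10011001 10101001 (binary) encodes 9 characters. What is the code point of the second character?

U+0568

Offset 0: leading byte 0xF3 = 11110011 → 4-byte char #1 = F3 BF B7 A4.
Offset 4: leading byte 0xD5 = 11010101 → 2-byte char #2 = D5 A8.
Leading byte 0xD5 = 11010101 matches 110xxxxx → 2-byte sequence.
Byte 1: 0xD5 = 11010101, payload 10101 (5 bits).
Byte 2: 0xA8 = 10101000 (10xxxxxx ✓), payload 101000.
Concatenate: 10101101000 = 0x568 (11 bits → U+0568).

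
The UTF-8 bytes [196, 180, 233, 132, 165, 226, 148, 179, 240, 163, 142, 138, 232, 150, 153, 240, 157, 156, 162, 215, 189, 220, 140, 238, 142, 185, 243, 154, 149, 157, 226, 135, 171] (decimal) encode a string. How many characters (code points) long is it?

Byte at offset 0: 0xC4 = 11000100 → 2-byte char (#1). Advance 2.
Byte at offset 2: 0xE9 = 11101001 → 3-byte char (#2). Advance 3.
Byte at offset 5: 0xE2 = 11100010 → 3-byte char (#3). Advance 3.
Byte at offset 8: 0xF0 = 11110000 → 4-byte char (#4). Advance 4.
Byte at offset 12: 0xE8 = 11101000 → 3-byte char (#5). Advance 3.
Byte at offset 15: 0xF0 = 11110000 → 4-byte char (#6). Advance 4.
Byte at offset 19: 0xD7 = 11010111 → 2-byte char (#7). Advance 2.
Byte at offset 21: 0xDC = 11011100 → 2-byte char (#8). Advance 2.
Byte at offset 23: 0xEE = 11101110 → 3-byte char (#9). Advance 3.
Byte at offset 26: 0xF3 = 11110011 → 4-byte char (#10). Advance 4.
Byte at offset 30: 0xE2 = 11100010 → 3-byte char (#11). Advance 3.
Reached end at offset 33 after 11 code points.

11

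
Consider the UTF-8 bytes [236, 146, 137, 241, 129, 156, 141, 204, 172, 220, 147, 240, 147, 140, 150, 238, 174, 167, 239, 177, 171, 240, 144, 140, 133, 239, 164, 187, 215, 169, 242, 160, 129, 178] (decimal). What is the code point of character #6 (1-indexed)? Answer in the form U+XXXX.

U+EBA7

Offset 0: leading byte 0xEC = 11101100 → 3-byte char #1 = EC 92 89.
Offset 3: leading byte 0xF1 = 11110001 → 4-byte char #2 = F1 81 9C 8D.
Offset 7: leading byte 0xCC = 11001100 → 2-byte char #3 = CC AC.
Offset 9: leading byte 0xDC = 11011100 → 2-byte char #4 = DC 93.
Offset 11: leading byte 0xF0 = 11110000 → 4-byte char #5 = F0 93 8C 96.
Offset 15: leading byte 0xEE = 11101110 → 3-byte char #6 = EE AE A7.
Leading byte 0xEE = 11101110 matches 1110xxxx → 3-byte sequence.
Byte 1: 0xEE = 11101110, payload 1110 (4 bits).
Byte 2: 0xAE = 10101110 (10xxxxxx ✓), payload 101110.
Byte 3: 0xA7 = 10100111 (10xxxxxx ✓), payload 100111.
Concatenate: 1110101110100111 = 0xEBA7 (16 bits → U+EBA7).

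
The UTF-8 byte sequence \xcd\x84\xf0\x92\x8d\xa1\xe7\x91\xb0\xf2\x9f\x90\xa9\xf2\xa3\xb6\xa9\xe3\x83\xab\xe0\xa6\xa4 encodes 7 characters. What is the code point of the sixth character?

Offset 0: leading byte 0xCD = 11001101 → 2-byte char #1 = CD 84.
Offset 2: leading byte 0xF0 = 11110000 → 4-byte char #2 = F0 92 8D A1.
Offset 6: leading byte 0xE7 = 11100111 → 3-byte char #3 = E7 91 B0.
Offset 9: leading byte 0xF2 = 11110010 → 4-byte char #4 = F2 9F 90 A9.
Offset 13: leading byte 0xF2 = 11110010 → 4-byte char #5 = F2 A3 B6 A9.
Offset 17: leading byte 0xE3 = 11100011 → 3-byte char #6 = E3 83 AB.
Leading byte 0xE3 = 11100011 matches 1110xxxx → 3-byte sequence.
Byte 1: 0xE3 = 11100011, payload 0011 (4 bits).
Byte 2: 0x83 = 10000011 (10xxxxxx ✓), payload 000011.
Byte 3: 0xAB = 10101011 (10xxxxxx ✓), payload 101011.
Concatenate: 0011000011101011 = 0x30EB (16 bits → U+30EB).

U+30EB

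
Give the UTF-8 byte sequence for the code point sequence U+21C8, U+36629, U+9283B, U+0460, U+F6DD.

E2 87 88 F0 B6 98 A9 F2 92 A0 BB D1 A0 EF 9B 9D

U+21C8: 3-byte form → E2 87 88.
U+36629: 4-byte form → F0 B6 98 A9.
U+9283B: 4-byte form → F2 92 A0 BB.
U+0460: 2-byte form → D1 A0.
U+F6DD: 3-byte form → EF 9B 9D.
Concatenated (16 bytes): E2 87 88 F0 B6 98 A9 F2 92 A0 BB D1 A0 EF 9B 9D.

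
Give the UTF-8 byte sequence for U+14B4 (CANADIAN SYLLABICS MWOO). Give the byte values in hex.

U+14B4 = 0x14B4 = 5300 decimal. In range U+0800–U+FFFF → 3-byte form: 1110xxxx 10xxxxxx 10xxxxxx.
Binary (16 bits): 0001010010110100.
Split 4+6+6: 0001 | 010010 | 110100.
Byte 1: 11100001 = 0xE1.
Byte 2: 10010010 = 0x92.
Byte 3: 10110100 = 0xB4.

E1 92 B4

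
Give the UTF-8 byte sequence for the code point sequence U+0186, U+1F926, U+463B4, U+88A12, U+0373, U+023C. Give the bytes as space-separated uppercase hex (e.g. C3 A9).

U+0186: 2-byte form → C6 86.
U+1F926: 4-byte form → F0 9F A4 A6.
U+463B4: 4-byte form → F1 86 8E B4.
U+88A12: 4-byte form → F2 88 A8 92.
U+0373: 2-byte form → CD B3.
U+023C: 2-byte form → C8 BC.
Concatenated (18 bytes): C6 86 F0 9F A4 A6 F1 86 8E B4 F2 88 A8 92 CD B3 C8 BC.

C6 86 F0 9F A4 A6 F1 86 8E B4 F2 88 A8 92 CD B3 C8 BC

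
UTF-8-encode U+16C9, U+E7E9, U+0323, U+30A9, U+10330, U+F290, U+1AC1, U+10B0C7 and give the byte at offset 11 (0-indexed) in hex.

0xF0

U+16C9 → 3-byte form E1 9B 89 at offsets 0–2.
U+E7E9 → 3-byte form EE 9F A9 at offsets 3–5.
U+0323 → 2-byte form CC A3 at offsets 6–7.
U+30A9 → 3-byte form E3 82 A9 at offsets 8–10.
U+10330 → 4-byte form F0 90 8C B0 at offsets 11–14.
Offset 11 falls in char 5's range; it's byte 1 of F0 90 8C B0 = 0xF0.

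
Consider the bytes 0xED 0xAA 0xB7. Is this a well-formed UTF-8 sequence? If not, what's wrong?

Structurally a 3-byte sequence; payload = 0xDAB7.
But 0xDAB7 is in U+D800–U+DFFF, the surrogate range. Surrogates are not Unicode scalar values and are forbidden in UTF-8.

invalid (encodes a surrogate (U+D800–U+DFFF))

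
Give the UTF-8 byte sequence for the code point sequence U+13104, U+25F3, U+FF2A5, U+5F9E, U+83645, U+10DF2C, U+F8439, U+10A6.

F0 93 84 84 E2 97 B3 F3 BF 8A A5 E5 BE 9E F2 83 99 85 F4 8D BC AC F3 B8 90 B9 E1 82 A6

U+13104: 4-byte form → F0 93 84 84.
U+25F3: 3-byte form → E2 97 B3.
U+FF2A5: 4-byte form → F3 BF 8A A5.
U+5F9E: 3-byte form → E5 BE 9E.
U+83645: 4-byte form → F2 83 99 85.
U+10DF2C: 4-byte form → F4 8D BC AC.
U+F8439: 4-byte form → F3 B8 90 B9.
U+10A6: 3-byte form → E1 82 A6.
Concatenated (29 bytes): F0 93 84 84 E2 97 B3 F3 BF 8A A5 E5 BE 9E F2 83 99 85 F4 8D BC AC F3 B8 90 B9 E1 82 A6.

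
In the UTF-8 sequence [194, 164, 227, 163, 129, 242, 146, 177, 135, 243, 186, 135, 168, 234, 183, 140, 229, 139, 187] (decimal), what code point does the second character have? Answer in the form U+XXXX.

Offset 0: leading byte 0xC2 = 11000010 → 2-byte char #1 = C2 A4.
Offset 2: leading byte 0xE3 = 11100011 → 3-byte char #2 = E3 A3 81.
Leading byte 0xE3 = 11100011 matches 1110xxxx → 3-byte sequence.
Byte 1: 0xE3 = 11100011, payload 0011 (4 bits).
Byte 2: 0xA3 = 10100011 (10xxxxxx ✓), payload 100011.
Byte 3: 0x81 = 10000001 (10xxxxxx ✓), payload 000001.
Concatenate: 0011100011000001 = 0x38C1 (16 bits → U+38C1).

U+38C1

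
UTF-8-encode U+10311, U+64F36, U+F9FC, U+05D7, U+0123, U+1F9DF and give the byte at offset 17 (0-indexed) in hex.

U+10311 → 4-byte form F0 90 8C 91 at offsets 0–3.
U+64F36 → 4-byte form F1 A4 BC B6 at offsets 4–7.
U+F9FC → 3-byte form EF A7 BC at offsets 8–10.
U+05D7 → 2-byte form D7 97 at offsets 11–12.
U+0123 → 2-byte form C4 A3 at offsets 13–14.
U+1F9DF → 4-byte form F0 9F A7 9F at offsets 15–18.
Offset 17 falls in char 6's range; it's byte 3 of F0 9F A7 9F = 0xA7.

0xA7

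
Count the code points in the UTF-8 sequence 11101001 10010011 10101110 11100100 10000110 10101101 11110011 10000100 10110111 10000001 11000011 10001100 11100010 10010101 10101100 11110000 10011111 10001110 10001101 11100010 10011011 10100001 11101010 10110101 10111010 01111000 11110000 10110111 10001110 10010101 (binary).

Byte at offset 0: 0xE9 = 11101001 → 3-byte char (#1). Advance 3.
Byte at offset 3: 0xE4 = 11100100 → 3-byte char (#2). Advance 3.
Byte at offset 6: 0xF3 = 11110011 → 4-byte char (#3). Advance 4.
Byte at offset 10: 0xC3 = 11000011 → 2-byte char (#4). Advance 2.
Byte at offset 12: 0xE2 = 11100010 → 3-byte char (#5). Advance 3.
Byte at offset 15: 0xF0 = 11110000 → 4-byte char (#6). Advance 4.
Byte at offset 19: 0xE2 = 11100010 → 3-byte char (#7). Advance 3.
Byte at offset 22: 0xEA = 11101010 → 3-byte char (#8). Advance 3.
Byte at offset 25: 0x78 = 01111000 → 1-byte char (#9). Advance 1.
Byte at offset 26: 0xF0 = 11110000 → 4-byte char (#10). Advance 4.
Reached end at offset 30 after 10 code points.

10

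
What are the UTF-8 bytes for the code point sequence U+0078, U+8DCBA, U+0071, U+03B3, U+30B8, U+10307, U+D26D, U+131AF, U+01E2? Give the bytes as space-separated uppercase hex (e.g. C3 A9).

U+0078: 1-byte form → 78.
U+8DCBA: 4-byte form → F2 8D B2 BA.
U+0071: 1-byte form → 71.
U+03B3: 2-byte form → CE B3.
U+30B8: 3-byte form → E3 82 B8.
U+10307: 4-byte form → F0 90 8C 87.
U+D26D: 3-byte form → ED 89 AD.
U+131AF: 4-byte form → F0 93 86 AF.
U+01E2: 2-byte form → C7 A2.
Concatenated (24 bytes): 78 F2 8D B2 BA 71 CE B3 E3 82 B8 F0 90 8C 87 ED 89 AD F0 93 86 AF C7 A2.

78 F2 8D B2 BA 71 CE B3 E3 82 B8 F0 90 8C 87 ED 89 AD F0 93 86 AF C7 A2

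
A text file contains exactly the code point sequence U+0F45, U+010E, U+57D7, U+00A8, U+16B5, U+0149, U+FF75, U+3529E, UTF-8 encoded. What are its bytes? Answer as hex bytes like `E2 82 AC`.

E0 BD 85 C4 8E E5 9F 97 C2 A8 E1 9A B5 C5 89 EF BD B5 F0 B5 8A 9E

U+0F45: 3-byte form → E0 BD 85.
U+010E: 2-byte form → C4 8E.
U+57D7: 3-byte form → E5 9F 97.
U+00A8: 2-byte form → C2 A8.
U+16B5: 3-byte form → E1 9A B5.
U+0149: 2-byte form → C5 89.
U+FF75: 3-byte form → EF BD B5.
U+3529E: 4-byte form → F0 B5 8A 9E.
Concatenated (22 bytes): E0 BD 85 C4 8E E5 9F 97 C2 A8 E1 9A B5 C5 89 EF BD B5 F0 B5 8A 9E.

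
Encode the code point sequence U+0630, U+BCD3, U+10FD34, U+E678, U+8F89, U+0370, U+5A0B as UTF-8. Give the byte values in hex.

D8 B0 EB B3 93 F4 8F B4 B4 EE 99 B8 E8 BE 89 CD B0 E5 A8 8B

U+0630: 2-byte form → D8 B0.
U+BCD3: 3-byte form → EB B3 93.
U+10FD34: 4-byte form → F4 8F B4 B4.
U+E678: 3-byte form → EE 99 B8.
U+8F89: 3-byte form → E8 BE 89.
U+0370: 2-byte form → CD B0.
U+5A0B: 3-byte form → E5 A8 8B.
Concatenated (20 bytes): D8 B0 EB B3 93 F4 8F B4 B4 EE 99 B8 E8 BE 89 CD B0 E5 A8 8B.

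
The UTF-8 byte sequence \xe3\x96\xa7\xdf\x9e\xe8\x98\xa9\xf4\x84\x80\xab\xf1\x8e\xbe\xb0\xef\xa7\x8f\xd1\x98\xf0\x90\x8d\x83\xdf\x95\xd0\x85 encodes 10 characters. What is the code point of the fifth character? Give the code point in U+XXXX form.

Offset 0: leading byte 0xE3 = 11100011 → 3-byte char #1 = E3 96 A7.
Offset 3: leading byte 0xDF = 11011111 → 2-byte char #2 = DF 9E.
Offset 5: leading byte 0xE8 = 11101000 → 3-byte char #3 = E8 98 A9.
Offset 8: leading byte 0xF4 = 11110100 → 4-byte char #4 = F4 84 80 AB.
Offset 12: leading byte 0xF1 = 11110001 → 4-byte char #5 = F1 8E BE B0.
Leading byte 0xF1 = 11110001 matches 11110xxx → 4-byte sequence.
Byte 1: 0xF1 = 11110001, payload 001 (3 bits).
Byte 2: 0x8E = 10001110 (10xxxxxx ✓), payload 001110.
Byte 3: 0xBE = 10111110 (10xxxxxx ✓), payload 111110.
Byte 4: 0xB0 = 10110000 (10xxxxxx ✓), payload 110000.
Concatenate: 001001110111110110000 = 0x4EFB0 (21 bits → U+4EFB0).

U+4EFB0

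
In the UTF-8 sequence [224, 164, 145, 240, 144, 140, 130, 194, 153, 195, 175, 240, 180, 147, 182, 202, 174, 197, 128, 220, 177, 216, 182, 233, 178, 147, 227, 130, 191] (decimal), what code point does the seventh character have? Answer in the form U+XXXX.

Offset 0: leading byte 0xE0 = 11100000 → 3-byte char #1 = E0 A4 91.
Offset 3: leading byte 0xF0 = 11110000 → 4-byte char #2 = F0 90 8C 82.
Offset 7: leading byte 0xC2 = 11000010 → 2-byte char #3 = C2 99.
Offset 9: leading byte 0xC3 = 11000011 → 2-byte char #4 = C3 AF.
Offset 11: leading byte 0xF0 = 11110000 → 4-byte char #5 = F0 B4 93 B6.
Offset 15: leading byte 0xCA = 11001010 → 2-byte char #6 = CA AE.
Offset 17: leading byte 0xC5 = 11000101 → 2-byte char #7 = C5 80.
Leading byte 0xC5 = 11000101 matches 110xxxxx → 2-byte sequence.
Byte 1: 0xC5 = 11000101, payload 00101 (5 bits).
Byte 2: 0x80 = 10000000 (10xxxxxx ✓), payload 000000.
Concatenate: 00101000000 = 0x140 (11 bits → U+0140).

U+0140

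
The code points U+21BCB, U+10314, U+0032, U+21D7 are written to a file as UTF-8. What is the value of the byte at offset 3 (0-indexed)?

U+21BCB → 4-byte form F0 A1 AF 8B at offsets 0–3.
Offset 3 falls in char 1's range; it's byte 4 of F0 A1 AF 8B = 0x8B.

0x8B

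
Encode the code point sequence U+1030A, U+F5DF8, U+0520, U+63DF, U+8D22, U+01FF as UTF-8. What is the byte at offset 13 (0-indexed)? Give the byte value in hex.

U+1030A → 4-byte form F0 90 8C 8A at offsets 0–3.
U+F5DF8 → 4-byte form F3 B5 B7 B8 at offsets 4–7.
U+0520 → 2-byte form D4 A0 at offsets 8–9.
U+63DF → 3-byte form E6 8F 9F at offsets 10–12.
U+8D22 → 3-byte form E8 B4 A2 at offsets 13–15.
Offset 13 falls in char 5's range; it's byte 1 of E8 B4 A2 = 0xE8.

0xE8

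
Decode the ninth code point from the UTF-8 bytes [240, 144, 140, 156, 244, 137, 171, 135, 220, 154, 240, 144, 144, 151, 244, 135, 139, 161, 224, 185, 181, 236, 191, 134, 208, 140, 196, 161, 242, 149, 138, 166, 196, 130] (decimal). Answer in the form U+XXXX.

U+0121

Offset 0: leading byte 0xF0 = 11110000 → 4-byte char #1 = F0 90 8C 9C.
Offset 4: leading byte 0xF4 = 11110100 → 4-byte char #2 = F4 89 AB 87.
Offset 8: leading byte 0xDC = 11011100 → 2-byte char #3 = DC 9A.
Offset 10: leading byte 0xF0 = 11110000 → 4-byte char #4 = F0 90 90 97.
Offset 14: leading byte 0xF4 = 11110100 → 4-byte char #5 = F4 87 8B A1.
Offset 18: leading byte 0xE0 = 11100000 → 3-byte char #6 = E0 B9 B5.
Offset 21: leading byte 0xEC = 11101100 → 3-byte char #7 = EC BF 86.
Offset 24: leading byte 0xD0 = 11010000 → 2-byte char #8 = D0 8C.
Offset 26: leading byte 0xC4 = 11000100 → 2-byte char #9 = C4 A1.
Leading byte 0xC4 = 11000100 matches 110xxxxx → 2-byte sequence.
Byte 1: 0xC4 = 11000100, payload 00100 (5 bits).
Byte 2: 0xA1 = 10100001 (10xxxxxx ✓), payload 100001.
Concatenate: 00100100001 = 0x121 (11 bits → U+0121).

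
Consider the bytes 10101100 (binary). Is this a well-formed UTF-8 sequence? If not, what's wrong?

Byte 0xAC = 10101100 has the form 10xxxxxx — a continuation byte — but there is no preceding leading byte.

invalid (continuation byte with no leading byte)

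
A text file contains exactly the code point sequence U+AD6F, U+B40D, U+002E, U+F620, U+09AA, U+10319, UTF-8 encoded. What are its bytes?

U+AD6F: 3-byte form → EA B5 AF.
U+B40D: 3-byte form → EB 90 8D.
U+002E: 1-byte form → 2E.
U+F620: 3-byte form → EF 98 A0.
U+09AA: 3-byte form → E0 A6 AA.
U+10319: 4-byte form → F0 90 8C 99.
Concatenated (17 bytes): EA B5 AF EB 90 8D 2E EF 98 A0 E0 A6 AA F0 90 8C 99.

EA B5 AF EB 90 8D 2E EF 98 A0 E0 A6 AA F0 90 8C 99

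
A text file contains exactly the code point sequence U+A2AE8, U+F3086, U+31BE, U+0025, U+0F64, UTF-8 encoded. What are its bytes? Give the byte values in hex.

U+A2AE8: 4-byte form → F2 A2 AB A8.
U+F3086: 4-byte form → F3 B3 82 86.
U+31BE: 3-byte form → E3 86 BE.
U+0025: 1-byte form → 25.
U+0F64: 3-byte form → E0 BD A4.
Concatenated (15 bytes): F2 A2 AB A8 F3 B3 82 86 E3 86 BE 25 E0 BD A4.

F2 A2 AB A8 F3 B3 82 86 E3 86 BE 25 E0 BD A4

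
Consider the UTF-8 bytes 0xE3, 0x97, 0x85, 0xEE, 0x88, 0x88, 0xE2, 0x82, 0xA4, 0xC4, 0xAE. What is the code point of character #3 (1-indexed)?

U+20A4

Offset 0: leading byte 0xE3 = 11100011 → 3-byte char #1 = E3 97 85.
Offset 3: leading byte 0xEE = 11101110 → 3-byte char #2 = EE 88 88.
Offset 6: leading byte 0xE2 = 11100010 → 3-byte char #3 = E2 82 A4.
Leading byte 0xE2 = 11100010 matches 1110xxxx → 3-byte sequence.
Byte 1: 0xE2 = 11100010, payload 0010 (4 bits).
Byte 2: 0x82 = 10000010 (10xxxxxx ✓), payload 000010.
Byte 3: 0xA4 = 10100100 (10xxxxxx ✓), payload 100100.
Concatenate: 0010000010100100 = 0x20A4 (16 bits → U+20A4).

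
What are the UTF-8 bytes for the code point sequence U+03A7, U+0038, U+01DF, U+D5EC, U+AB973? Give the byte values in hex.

CE A7 38 C7 9F ED 97 AC F2 AB A5 B3

U+03A7: 2-byte form → CE A7.
U+0038: 1-byte form → 38.
U+01DF: 2-byte form → C7 9F.
U+D5EC: 3-byte form → ED 97 AC.
U+AB973: 4-byte form → F2 AB A5 B3.
Concatenated (12 bytes): CE A7 38 C7 9F ED 97 AC F2 AB A5 B3.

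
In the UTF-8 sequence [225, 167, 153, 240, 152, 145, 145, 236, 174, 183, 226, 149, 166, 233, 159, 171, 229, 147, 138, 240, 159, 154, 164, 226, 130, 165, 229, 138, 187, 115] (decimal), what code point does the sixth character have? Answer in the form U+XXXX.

U+54CA

Offset 0: leading byte 0xE1 = 11100001 → 3-byte char #1 = E1 A7 99.
Offset 3: leading byte 0xF0 = 11110000 → 4-byte char #2 = F0 98 91 91.
Offset 7: leading byte 0xEC = 11101100 → 3-byte char #3 = EC AE B7.
Offset 10: leading byte 0xE2 = 11100010 → 3-byte char #4 = E2 95 A6.
Offset 13: leading byte 0xE9 = 11101001 → 3-byte char #5 = E9 9F AB.
Offset 16: leading byte 0xE5 = 11100101 → 3-byte char #6 = E5 93 8A.
Leading byte 0xE5 = 11100101 matches 1110xxxx → 3-byte sequence.
Byte 1: 0xE5 = 11100101, payload 0101 (4 bits).
Byte 2: 0x93 = 10010011 (10xxxxxx ✓), payload 010011.
Byte 3: 0x8A = 10001010 (10xxxxxx ✓), payload 001010.
Concatenate: 0101010011001010 = 0x54CA (16 bits → U+54CA).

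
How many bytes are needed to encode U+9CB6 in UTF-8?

U+9CB6 = 0x9CB6. UTF-8 uses 1 byte below 0x80, 2 below 0x800, 3 below 0x10000, 4 up to 0x10FFFF. 0x9CB6 is in U+0800–U+FFFF → 3 bytes.

3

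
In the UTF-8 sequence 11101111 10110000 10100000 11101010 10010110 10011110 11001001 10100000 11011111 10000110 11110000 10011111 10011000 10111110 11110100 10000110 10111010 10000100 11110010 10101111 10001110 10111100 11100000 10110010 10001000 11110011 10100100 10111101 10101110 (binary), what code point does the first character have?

Offset 0: leading byte 0xEF = 11101111 → 3-byte char #1 = EF B0 A0.
Leading byte 0xEF = 11101111 matches 1110xxxx → 3-byte sequence.
Byte 1: 0xEF = 11101111, payload 1111 (4 bits).
Byte 2: 0xB0 = 10110000 (10xxxxxx ✓), payload 110000.
Byte 3: 0xA0 = 10100000 (10xxxxxx ✓), payload 100000.
Concatenate: 1111110000100000 = 0xFC20 (16 bits → U+FC20).

U+FC20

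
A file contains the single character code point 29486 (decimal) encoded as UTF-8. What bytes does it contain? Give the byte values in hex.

U+732E = 0x732E = 29486 decimal. In range U+0800–U+FFFF → 3-byte form: 1110xxxx 10xxxxxx 10xxxxxx.
Binary (16 bits): 0111001100101110.
Split 4+6+6: 0111 | 001100 | 101110.
Byte 1: 11100111 = 0xE7.
Byte 2: 10001100 = 0x8C.
Byte 3: 10101110 = 0xAE.

E7 8C AE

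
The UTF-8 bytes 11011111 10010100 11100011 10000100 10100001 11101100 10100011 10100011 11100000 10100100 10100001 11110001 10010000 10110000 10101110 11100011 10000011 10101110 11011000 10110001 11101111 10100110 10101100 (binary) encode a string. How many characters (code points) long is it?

8

Byte at offset 0: 0xDF = 11011111 → 2-byte char (#1). Advance 2.
Byte at offset 2: 0xE3 = 11100011 → 3-byte char (#2). Advance 3.
Byte at offset 5: 0xEC = 11101100 → 3-byte char (#3). Advance 3.
Byte at offset 8: 0xE0 = 11100000 → 3-byte char (#4). Advance 3.
Byte at offset 11: 0xF1 = 11110001 → 4-byte char (#5). Advance 4.
Byte at offset 15: 0xE3 = 11100011 → 3-byte char (#6). Advance 3.
Byte at offset 18: 0xD8 = 11011000 → 2-byte char (#7). Advance 2.
Byte at offset 20: 0xEF = 11101111 → 3-byte char (#8). Advance 3.
Reached end at offset 23 after 8 code points.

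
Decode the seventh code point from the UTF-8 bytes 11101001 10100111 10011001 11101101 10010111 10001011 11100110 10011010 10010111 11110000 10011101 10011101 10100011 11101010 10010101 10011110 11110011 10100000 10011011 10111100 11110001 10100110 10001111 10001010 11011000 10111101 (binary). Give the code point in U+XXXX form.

Offset 0: leading byte 0xE9 = 11101001 → 3-byte char #1 = E9 A7 99.
Offset 3: leading byte 0xED = 11101101 → 3-byte char #2 = ED 97 8B.
Offset 6: leading byte 0xE6 = 11100110 → 3-byte char #3 = E6 9A 97.
Offset 9: leading byte 0xF0 = 11110000 → 4-byte char #4 = F0 9D 9D A3.
Offset 13: leading byte 0xEA = 11101010 → 3-byte char #5 = EA 95 9E.
Offset 16: leading byte 0xF3 = 11110011 → 4-byte char #6 = F3 A0 9B BC.
Offset 20: leading byte 0xF1 = 11110001 → 4-byte char #7 = F1 A6 8F 8A.
Leading byte 0xF1 = 11110001 matches 11110xxx → 4-byte sequence.
Byte 1: 0xF1 = 11110001, payload 001 (3 bits).
Byte 2: 0xA6 = 10100110 (10xxxxxx ✓), payload 100110.
Byte 3: 0x8F = 10001111 (10xxxxxx ✓), payload 001111.
Byte 4: 0x8A = 10001010 (10xxxxxx ✓), payload 001010.
Concatenate: 001100110001111001010 = 0x663CA (21 bits → U+663CA).

U+663CA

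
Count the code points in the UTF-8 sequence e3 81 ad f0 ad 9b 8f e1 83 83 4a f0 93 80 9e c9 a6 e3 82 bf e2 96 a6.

Byte at offset 0: 0xE3 = 11100011 → 3-byte char (#1). Advance 3.
Byte at offset 3: 0xF0 = 11110000 → 4-byte char (#2). Advance 4.
Byte at offset 7: 0xE1 = 11100001 → 3-byte char (#3). Advance 3.
Byte at offset 10: 0x4A = 01001010 → 1-byte char (#4). Advance 1.
Byte at offset 11: 0xF0 = 11110000 → 4-byte char (#5). Advance 4.
Byte at offset 15: 0xC9 = 11001001 → 2-byte char (#6). Advance 2.
Byte at offset 17: 0xE3 = 11100011 → 3-byte char (#7). Advance 3.
Byte at offset 20: 0xE2 = 11100010 → 3-byte char (#8). Advance 3.
Reached end at offset 23 after 8 code points.

8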